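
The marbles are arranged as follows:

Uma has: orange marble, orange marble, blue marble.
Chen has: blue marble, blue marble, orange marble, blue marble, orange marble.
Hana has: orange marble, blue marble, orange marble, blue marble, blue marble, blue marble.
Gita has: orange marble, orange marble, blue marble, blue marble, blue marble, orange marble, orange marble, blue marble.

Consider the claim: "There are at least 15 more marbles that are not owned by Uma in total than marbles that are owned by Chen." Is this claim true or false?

|marbles that are not owned by Uma| = 19.
|marbles owned by Chen| = 5.
The claim requires 19 − 5 = 14 ≥ 15, which does not hold.

False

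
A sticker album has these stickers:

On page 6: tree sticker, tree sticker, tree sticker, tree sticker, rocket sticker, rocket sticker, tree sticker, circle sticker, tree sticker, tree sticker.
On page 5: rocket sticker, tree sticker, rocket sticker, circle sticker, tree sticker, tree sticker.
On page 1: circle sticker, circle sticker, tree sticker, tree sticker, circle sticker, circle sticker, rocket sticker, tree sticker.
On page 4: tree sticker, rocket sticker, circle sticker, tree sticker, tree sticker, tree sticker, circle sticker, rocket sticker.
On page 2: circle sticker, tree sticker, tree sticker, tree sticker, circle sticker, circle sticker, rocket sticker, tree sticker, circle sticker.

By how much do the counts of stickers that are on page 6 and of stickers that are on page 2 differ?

1

stickers on page 6: 10. stickers on page 2: 9.
|10 − 9| = 10 − 9 = 1.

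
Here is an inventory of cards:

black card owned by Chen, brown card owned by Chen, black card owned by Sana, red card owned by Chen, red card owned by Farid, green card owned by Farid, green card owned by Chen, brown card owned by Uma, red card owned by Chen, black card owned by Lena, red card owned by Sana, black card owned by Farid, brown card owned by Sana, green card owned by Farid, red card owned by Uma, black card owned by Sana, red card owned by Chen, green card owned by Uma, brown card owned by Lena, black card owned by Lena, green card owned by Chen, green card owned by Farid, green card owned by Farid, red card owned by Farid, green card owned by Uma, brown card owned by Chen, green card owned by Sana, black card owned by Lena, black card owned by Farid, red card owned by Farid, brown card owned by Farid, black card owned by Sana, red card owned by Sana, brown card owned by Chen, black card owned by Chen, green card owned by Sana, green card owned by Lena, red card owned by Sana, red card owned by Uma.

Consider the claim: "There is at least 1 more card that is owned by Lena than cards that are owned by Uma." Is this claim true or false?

False

Count of cards owned by Lena: 5.
Count of cards owned by Uma: 5.
The claim requires 5 − 5 = 0 ≥ 1, which does not hold.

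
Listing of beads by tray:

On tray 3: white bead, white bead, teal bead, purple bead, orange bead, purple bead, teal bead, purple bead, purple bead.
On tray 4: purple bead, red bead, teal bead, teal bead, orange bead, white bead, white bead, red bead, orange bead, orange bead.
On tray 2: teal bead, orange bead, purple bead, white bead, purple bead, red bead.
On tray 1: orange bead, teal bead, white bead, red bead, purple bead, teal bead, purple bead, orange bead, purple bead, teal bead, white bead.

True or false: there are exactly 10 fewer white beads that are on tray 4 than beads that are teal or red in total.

There are 2 white beads on tray 4.
There are 12 beads that are teal or red.
The claim requires 12 − 2 (= 10) to equal 10, which holds.

True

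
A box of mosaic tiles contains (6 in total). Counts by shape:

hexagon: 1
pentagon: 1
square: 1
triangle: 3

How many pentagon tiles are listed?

1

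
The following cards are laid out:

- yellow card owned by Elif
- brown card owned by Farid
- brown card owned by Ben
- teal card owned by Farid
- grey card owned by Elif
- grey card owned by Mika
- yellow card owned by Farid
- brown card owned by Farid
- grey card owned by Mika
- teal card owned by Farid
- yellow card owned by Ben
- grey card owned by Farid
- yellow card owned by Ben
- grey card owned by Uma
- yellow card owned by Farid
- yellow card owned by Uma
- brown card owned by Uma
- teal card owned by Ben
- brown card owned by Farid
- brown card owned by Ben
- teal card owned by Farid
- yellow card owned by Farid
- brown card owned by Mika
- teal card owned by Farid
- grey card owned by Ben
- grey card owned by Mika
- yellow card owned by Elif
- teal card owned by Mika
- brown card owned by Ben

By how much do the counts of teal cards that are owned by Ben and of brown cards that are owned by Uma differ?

teal cards owned by Ben: 1. brown cards owned by Uma: 1.
|1 − 1| = 1 − 1 = 0.

0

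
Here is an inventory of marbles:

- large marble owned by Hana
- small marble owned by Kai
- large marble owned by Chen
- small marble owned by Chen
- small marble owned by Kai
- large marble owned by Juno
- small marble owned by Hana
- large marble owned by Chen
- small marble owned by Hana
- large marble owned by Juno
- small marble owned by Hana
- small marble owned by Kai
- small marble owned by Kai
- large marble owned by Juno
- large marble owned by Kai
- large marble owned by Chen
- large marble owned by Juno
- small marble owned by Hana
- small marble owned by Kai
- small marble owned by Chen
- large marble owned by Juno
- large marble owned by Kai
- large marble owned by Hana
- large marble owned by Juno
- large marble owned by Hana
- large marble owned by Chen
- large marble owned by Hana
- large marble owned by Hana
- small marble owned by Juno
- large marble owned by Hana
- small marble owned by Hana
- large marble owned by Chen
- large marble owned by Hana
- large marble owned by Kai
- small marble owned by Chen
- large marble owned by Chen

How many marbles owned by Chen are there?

9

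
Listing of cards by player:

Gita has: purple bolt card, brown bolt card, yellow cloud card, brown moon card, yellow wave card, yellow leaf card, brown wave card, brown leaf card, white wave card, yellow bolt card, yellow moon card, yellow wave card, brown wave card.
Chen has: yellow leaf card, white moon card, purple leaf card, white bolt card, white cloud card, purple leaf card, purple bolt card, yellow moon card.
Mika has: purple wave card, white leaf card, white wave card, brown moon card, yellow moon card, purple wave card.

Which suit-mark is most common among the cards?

wave

Counts by suit-mark: wave 8, leaf 6, moon 6, bolt 5, cloud 2.
The maximum is 8, held uniquely by wave.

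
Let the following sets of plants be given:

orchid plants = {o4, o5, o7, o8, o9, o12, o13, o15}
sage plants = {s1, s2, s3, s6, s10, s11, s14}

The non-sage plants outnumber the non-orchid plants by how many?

1

non-sage plants: 8.
non-orchid plants: 7.
8 − 7 = 1.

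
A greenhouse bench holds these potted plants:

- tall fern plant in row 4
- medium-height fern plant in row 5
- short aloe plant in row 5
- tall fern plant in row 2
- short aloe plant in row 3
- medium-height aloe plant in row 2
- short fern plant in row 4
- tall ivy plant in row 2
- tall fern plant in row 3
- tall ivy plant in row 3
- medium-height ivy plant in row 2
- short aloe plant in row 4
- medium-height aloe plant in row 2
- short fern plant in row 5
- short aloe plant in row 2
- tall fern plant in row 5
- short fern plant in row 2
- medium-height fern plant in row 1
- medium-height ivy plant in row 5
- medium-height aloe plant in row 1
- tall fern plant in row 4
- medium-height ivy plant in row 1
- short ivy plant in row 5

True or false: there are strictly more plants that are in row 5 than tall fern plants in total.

True

|plants in row 5| = 6.
|tall fern plants| = 5.
The claim requires 6 > 5, which holds.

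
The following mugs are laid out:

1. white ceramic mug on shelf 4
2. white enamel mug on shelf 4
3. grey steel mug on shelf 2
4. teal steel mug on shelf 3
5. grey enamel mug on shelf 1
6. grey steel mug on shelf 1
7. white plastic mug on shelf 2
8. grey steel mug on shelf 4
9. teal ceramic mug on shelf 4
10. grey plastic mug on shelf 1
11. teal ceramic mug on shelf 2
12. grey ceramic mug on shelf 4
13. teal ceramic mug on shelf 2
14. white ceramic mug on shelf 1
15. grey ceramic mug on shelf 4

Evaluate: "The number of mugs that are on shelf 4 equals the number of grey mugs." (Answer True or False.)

False

|mugs on shelf 4| = 6.
|grey mugs| = 7.
The claim requires 6 = 7, which does not hold.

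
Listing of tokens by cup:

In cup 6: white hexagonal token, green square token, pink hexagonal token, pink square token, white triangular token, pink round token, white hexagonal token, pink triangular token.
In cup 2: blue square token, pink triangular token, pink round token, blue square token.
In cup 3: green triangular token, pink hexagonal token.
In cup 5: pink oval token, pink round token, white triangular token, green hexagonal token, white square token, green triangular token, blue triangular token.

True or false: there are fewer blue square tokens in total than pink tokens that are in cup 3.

blue square tokens: 2.
pink tokens in cup 3: 1.
The claim requires 2 < 1, which does not hold.

False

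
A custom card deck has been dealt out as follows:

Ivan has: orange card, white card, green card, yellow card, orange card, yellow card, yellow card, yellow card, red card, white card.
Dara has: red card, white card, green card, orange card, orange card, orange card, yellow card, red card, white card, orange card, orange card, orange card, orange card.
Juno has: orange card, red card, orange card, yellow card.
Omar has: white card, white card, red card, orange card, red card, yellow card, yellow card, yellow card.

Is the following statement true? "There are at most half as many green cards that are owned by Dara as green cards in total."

True

green cards owned by Dara: 1.
green cards: 2.
The claim requires 2 × 1 = 2 ≤ 2, which holds.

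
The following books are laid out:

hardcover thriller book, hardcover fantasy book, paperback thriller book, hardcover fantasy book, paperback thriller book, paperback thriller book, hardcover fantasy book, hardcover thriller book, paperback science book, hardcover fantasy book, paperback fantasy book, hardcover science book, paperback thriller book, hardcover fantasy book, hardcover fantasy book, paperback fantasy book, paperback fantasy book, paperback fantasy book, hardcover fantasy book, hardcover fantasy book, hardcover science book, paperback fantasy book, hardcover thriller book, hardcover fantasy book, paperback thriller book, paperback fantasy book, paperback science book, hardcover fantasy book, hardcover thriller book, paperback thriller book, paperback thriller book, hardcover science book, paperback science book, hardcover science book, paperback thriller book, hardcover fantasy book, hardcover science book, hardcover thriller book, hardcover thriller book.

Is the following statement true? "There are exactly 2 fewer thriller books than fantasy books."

|thriller books| = 14.
|fantasy books| = 17.
The claim requires 17 − 14 (= 3) to equal 2, which does not hold.

False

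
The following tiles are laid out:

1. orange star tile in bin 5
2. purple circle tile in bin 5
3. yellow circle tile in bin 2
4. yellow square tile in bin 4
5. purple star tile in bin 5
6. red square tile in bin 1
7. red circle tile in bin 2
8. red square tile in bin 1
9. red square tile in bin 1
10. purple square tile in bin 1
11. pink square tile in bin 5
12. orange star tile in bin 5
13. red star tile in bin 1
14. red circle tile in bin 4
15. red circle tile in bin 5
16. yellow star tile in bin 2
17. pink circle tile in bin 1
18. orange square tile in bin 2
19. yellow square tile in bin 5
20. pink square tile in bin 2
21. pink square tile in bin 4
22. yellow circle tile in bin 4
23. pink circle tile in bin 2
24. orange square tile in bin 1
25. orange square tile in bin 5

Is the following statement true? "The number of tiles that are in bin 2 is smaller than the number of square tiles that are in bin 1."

tiles in bin 2: 6.
square tiles in bin 1: 5.
The claim requires 6 < 5, which does not hold.

False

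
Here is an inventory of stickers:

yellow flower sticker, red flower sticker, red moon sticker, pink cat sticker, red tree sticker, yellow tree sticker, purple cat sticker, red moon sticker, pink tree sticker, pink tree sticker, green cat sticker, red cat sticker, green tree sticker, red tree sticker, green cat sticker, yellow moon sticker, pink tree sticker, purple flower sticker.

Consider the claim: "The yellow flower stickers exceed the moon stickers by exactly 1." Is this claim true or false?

There is 1 yellow flower sticker.
There are 3 moon stickers.
The claim requires 1 − 3 (= -2) to equal 1, which does not hold.

False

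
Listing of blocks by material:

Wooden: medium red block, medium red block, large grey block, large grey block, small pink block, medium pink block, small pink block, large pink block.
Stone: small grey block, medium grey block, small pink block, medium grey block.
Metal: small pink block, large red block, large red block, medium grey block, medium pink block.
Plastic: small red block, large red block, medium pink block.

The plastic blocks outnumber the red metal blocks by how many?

1

plastic blocks: 3.
red metal blocks: 2.
3 − 2 = 1.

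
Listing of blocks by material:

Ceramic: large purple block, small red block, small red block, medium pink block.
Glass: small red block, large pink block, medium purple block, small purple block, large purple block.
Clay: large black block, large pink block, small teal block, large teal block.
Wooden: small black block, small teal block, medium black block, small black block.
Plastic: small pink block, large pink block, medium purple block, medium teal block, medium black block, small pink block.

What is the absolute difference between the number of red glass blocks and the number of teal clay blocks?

1

red glass blocks: 1. teal clay blocks: 2.
|1 − 2| = 2 − 1 = 1.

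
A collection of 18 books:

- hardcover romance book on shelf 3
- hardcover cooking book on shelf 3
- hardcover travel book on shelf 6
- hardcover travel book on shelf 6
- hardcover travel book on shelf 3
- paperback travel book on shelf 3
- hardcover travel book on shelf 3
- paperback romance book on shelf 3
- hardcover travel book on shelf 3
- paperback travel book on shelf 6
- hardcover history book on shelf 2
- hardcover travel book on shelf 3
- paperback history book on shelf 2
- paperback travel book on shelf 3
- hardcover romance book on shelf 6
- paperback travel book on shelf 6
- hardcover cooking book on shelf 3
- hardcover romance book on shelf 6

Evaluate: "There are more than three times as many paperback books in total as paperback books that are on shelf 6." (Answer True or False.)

False

There are 6 paperback books.
There are 2 paperback books on shelf 6.
The claim requires 6 > 3 × 2 = 6, which does not hold.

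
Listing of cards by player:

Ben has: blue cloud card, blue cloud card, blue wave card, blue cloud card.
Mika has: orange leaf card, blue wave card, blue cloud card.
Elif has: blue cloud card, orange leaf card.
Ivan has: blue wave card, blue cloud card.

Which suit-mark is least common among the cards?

Counts by suit-mark: cloud 6, wave 3, leaf 2.
The minimum is 2, held uniquely by leaf.

leaf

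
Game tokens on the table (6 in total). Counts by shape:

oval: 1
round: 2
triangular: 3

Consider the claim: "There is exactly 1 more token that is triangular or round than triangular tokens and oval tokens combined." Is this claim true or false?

There are 5 tokens that are triangular or round.
triangular tokens: 3; oval tokens: 1; combined: 3 + 1 = 4.
The claim requires 5 − 4 (= 1) to equal 1, which holds.

True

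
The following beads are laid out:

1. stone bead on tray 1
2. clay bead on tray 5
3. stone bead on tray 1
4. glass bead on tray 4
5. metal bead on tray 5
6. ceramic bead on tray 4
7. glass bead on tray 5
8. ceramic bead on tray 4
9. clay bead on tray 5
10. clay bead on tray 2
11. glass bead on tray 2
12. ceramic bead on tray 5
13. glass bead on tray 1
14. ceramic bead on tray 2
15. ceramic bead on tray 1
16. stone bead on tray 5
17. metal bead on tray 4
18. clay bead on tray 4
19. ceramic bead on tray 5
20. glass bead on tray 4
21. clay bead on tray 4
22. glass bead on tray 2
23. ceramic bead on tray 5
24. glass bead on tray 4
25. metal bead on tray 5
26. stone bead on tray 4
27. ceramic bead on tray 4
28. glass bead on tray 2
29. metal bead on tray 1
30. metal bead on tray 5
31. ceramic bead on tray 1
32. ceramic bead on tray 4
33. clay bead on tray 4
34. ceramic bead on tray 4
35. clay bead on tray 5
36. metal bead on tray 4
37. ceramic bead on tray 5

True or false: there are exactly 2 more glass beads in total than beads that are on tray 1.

There are 8 glass beads.
There are 6 beads on tray 1.
The claim requires 8 − 6 (= 2) to equal 2, which holds.

True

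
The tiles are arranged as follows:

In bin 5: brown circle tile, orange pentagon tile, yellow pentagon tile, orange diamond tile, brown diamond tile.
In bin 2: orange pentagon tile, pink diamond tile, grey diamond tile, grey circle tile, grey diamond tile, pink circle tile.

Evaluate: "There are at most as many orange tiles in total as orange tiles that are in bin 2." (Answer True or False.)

False

|orange tiles| = 3.
|orange tiles in bin 2| = 1.
The claim requires 3 ≤ 1, which does not hold.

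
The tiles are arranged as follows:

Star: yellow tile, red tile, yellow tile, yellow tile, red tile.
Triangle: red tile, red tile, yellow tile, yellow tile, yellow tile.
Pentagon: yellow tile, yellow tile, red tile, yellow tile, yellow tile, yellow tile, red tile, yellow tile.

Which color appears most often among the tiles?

yellow

Counts by color: yellow 12, red 6.
The maximum is 12, held uniquely by yellow.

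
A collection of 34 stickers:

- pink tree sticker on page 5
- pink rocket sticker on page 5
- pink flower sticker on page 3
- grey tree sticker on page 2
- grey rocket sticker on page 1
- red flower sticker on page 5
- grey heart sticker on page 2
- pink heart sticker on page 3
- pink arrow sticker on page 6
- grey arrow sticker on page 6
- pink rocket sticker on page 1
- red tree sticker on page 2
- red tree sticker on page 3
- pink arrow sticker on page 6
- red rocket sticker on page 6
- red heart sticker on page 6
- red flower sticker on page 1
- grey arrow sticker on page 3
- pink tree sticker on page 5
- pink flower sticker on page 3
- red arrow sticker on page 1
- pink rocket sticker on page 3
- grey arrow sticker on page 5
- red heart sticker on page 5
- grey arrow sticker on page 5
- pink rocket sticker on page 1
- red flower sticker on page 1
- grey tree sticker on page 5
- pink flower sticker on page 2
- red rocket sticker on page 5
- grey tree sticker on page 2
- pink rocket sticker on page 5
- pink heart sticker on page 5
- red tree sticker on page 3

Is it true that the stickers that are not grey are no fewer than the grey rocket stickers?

stickers that are not grey: 25.
grey rocket stickers: 1.
The claim requires 25 ≥ 1, which holds.

True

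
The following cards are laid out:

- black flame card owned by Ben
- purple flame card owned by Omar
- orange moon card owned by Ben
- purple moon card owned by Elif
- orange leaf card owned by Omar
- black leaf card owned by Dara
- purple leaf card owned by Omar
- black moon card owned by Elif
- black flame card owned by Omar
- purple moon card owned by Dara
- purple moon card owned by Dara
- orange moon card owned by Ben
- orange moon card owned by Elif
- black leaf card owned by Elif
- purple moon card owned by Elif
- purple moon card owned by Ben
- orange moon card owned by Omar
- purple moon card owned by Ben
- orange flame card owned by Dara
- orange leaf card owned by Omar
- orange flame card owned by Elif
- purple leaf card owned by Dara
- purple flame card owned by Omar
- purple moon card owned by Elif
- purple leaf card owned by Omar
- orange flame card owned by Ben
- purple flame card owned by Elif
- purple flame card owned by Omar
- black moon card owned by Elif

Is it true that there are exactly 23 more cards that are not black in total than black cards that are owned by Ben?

False

There are 23 cards that are not black.
Count of black cards owned by Ben: 1.
The claim requires 23 − 1 (= 22) to equal 23, which does not hold.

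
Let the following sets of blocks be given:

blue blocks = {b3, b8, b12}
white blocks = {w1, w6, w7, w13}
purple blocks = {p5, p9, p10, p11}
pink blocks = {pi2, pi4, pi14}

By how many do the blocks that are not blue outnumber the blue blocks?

8

blocks that are not blue: 11.
blue blocks: 3.
11 − 3 = 8.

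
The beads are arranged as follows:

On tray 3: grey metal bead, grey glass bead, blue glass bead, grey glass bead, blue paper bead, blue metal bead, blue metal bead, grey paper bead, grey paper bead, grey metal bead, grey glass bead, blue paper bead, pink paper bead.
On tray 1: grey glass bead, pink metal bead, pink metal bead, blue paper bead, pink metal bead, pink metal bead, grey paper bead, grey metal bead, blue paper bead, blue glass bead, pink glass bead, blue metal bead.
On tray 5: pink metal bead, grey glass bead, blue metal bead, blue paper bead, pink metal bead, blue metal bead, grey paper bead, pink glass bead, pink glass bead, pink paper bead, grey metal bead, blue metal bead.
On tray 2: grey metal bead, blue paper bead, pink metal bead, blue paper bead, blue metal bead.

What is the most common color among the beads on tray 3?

grey

Counts by color (restricted to beads on tray 3): grey 7, blue 5, pink 1.
The maximum is 7, held uniquely by grey.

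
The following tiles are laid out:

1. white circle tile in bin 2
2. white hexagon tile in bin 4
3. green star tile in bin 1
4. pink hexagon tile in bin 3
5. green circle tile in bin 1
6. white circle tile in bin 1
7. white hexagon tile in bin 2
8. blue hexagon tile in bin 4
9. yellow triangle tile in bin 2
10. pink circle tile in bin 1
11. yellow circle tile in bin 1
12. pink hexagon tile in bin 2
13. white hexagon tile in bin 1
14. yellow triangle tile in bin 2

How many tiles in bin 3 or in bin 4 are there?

in bin 3: 1; in bin 4: 2; together 1 + 2 = 3.

3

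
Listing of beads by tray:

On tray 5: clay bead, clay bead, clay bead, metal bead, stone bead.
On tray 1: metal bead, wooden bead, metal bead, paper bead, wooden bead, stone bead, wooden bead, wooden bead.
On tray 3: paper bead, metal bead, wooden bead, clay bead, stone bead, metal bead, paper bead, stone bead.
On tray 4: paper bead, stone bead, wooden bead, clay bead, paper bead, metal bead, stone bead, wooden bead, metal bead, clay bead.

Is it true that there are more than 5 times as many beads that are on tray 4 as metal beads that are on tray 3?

There are 10 beads on tray 4.
There are 2 metal beads on tray 3.
The claim requires 10 > 5 × 2 = 10, which does not hold.

False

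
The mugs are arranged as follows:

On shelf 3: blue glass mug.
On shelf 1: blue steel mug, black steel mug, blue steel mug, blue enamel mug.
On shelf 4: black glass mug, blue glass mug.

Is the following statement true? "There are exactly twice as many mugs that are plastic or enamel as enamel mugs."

There is 1 mug that is plastic or enamel.
There is 1 enamel mug.
The claim requires 1 = 2 × 1 = 2, which does not hold.

False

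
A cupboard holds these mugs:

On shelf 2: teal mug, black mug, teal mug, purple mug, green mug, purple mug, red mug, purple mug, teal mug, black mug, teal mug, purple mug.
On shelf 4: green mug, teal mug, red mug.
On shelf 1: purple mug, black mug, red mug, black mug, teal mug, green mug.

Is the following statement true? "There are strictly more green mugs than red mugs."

False

green mugs: 3.
red mugs: 3.
The claim requires 3 > 3, which does not hold.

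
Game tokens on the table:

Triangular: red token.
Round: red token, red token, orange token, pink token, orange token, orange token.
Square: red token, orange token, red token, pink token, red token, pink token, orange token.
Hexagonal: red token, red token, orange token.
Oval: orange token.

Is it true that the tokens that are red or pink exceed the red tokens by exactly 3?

tokens that are red or pink: 11.
red tokens: 8.
The claim requires 11 − 8 (= 3) to equal 3, which holds.

True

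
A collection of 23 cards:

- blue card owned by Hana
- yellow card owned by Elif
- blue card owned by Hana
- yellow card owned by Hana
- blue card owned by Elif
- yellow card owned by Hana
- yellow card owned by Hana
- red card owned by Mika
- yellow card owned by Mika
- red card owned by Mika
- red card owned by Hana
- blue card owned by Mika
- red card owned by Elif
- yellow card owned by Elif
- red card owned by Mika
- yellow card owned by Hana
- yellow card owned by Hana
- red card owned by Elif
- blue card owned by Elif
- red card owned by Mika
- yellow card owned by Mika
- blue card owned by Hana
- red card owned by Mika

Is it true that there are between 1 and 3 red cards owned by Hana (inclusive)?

True

Count of red cards owned by Hana: 1.
The claim requires 1 ≤ 1 ≤ 3, which holds.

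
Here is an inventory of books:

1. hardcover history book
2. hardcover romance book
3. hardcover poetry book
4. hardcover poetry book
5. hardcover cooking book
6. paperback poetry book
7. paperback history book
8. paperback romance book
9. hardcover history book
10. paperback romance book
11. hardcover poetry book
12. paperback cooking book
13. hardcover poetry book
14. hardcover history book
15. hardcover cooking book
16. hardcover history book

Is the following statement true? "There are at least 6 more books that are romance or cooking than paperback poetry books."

False

|books that are romance or cooking| = 6.
|paperback poetry books| = 1.
The claim requires 6 − 1 = 5 ≥ 6, which does not hold.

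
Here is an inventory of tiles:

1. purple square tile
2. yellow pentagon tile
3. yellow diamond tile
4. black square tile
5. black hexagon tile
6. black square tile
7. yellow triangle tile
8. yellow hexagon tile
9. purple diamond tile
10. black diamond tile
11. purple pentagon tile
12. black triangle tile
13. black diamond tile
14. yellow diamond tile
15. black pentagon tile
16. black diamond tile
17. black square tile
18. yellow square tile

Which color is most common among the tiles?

black

Counts by color: black 9, yellow 6, purple 3.
The maximum is 9, held uniquely by black.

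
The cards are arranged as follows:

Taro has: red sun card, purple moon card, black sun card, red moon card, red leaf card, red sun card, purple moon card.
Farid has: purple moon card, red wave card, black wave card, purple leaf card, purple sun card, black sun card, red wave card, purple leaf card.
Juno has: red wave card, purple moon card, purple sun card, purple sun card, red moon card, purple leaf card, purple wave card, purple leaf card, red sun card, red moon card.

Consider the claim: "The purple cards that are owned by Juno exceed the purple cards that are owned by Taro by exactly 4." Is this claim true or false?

Count of purple cards owned by Juno: 6.
Count of purple cards owned by Taro: 2.
The claim requires 6 − 2 (= 4) to equal 4, which holds.

True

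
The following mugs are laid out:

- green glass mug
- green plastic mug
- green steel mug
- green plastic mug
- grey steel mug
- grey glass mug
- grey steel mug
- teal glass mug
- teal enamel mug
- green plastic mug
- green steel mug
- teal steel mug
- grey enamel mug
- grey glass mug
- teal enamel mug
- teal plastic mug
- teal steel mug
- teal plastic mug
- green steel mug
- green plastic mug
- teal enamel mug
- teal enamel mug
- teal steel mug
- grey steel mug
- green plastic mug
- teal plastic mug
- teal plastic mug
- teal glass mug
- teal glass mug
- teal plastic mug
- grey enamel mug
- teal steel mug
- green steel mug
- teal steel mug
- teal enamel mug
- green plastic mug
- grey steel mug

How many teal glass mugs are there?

3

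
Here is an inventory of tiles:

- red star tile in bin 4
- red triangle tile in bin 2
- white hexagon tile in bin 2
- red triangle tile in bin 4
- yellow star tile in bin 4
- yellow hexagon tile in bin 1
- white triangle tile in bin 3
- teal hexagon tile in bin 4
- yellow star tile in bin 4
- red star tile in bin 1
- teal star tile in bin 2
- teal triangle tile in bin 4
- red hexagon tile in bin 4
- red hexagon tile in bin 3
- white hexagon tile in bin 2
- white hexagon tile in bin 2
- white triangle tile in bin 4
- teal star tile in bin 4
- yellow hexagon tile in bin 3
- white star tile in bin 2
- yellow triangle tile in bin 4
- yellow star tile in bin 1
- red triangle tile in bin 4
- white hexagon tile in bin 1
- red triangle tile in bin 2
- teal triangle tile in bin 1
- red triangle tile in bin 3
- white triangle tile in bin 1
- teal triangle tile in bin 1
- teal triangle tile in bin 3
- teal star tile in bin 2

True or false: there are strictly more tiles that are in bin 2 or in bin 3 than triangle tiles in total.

False

There are 13 tiles in bin 2 or in bin 3.
There are 13 triangle tiles.
The claim requires 13 > 13, which does not hold.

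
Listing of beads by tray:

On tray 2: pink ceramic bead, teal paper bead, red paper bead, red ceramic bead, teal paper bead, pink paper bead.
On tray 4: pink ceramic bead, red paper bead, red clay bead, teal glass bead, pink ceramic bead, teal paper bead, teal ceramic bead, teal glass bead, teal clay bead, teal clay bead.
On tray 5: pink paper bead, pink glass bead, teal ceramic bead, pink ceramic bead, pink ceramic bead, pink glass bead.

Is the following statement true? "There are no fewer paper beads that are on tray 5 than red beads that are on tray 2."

False

paper beads on tray 5: 1.
red beads on tray 2: 2.
The claim requires 1 ≥ 2, which does not hold.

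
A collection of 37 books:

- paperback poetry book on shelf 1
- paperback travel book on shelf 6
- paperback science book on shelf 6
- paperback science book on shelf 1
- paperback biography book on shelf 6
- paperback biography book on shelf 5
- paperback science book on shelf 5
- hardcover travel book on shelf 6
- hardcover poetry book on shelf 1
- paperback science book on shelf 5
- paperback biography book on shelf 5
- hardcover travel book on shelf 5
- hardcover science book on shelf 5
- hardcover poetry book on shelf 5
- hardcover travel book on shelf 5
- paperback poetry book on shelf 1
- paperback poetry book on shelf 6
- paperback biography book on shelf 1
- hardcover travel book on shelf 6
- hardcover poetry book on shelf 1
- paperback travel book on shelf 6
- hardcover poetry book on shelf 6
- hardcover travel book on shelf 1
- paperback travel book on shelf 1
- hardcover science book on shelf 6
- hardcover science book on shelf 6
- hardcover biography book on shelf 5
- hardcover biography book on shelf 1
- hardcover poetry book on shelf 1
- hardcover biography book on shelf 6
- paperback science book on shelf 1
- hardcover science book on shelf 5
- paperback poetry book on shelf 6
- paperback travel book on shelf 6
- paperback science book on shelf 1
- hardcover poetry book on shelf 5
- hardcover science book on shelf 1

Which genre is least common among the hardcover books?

biography

Counts by genre (restricted to hardcover books): poetry 6, travel 5, science 5, biography 3.
The minimum is 3, held uniquely by biography.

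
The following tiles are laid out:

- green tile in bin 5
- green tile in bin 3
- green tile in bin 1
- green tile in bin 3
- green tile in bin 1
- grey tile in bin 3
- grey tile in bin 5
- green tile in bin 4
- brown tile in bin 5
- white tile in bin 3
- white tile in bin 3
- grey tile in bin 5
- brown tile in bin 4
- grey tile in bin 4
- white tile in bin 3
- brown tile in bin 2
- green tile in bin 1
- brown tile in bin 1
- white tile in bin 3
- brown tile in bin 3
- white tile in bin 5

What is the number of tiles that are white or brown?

brown: 5; white: 5; together 5 + 5 = 10.

10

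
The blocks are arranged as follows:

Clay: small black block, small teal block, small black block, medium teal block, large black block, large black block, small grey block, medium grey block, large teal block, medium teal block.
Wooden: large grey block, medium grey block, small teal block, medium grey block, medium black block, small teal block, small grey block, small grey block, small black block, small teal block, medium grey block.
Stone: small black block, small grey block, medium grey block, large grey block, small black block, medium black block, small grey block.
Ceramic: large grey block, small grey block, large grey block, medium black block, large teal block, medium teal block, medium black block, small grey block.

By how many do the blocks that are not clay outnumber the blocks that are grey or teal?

1

blocks that are not clay: 26.
blocks that are grey or teal: 25.
26 − 25 = 1.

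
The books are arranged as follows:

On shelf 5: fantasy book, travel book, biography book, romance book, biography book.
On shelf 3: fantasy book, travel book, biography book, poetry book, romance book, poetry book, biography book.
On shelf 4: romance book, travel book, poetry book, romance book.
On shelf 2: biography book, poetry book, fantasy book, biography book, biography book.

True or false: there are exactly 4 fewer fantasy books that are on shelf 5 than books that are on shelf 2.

True

fantasy books on shelf 5: 1.
books on shelf 2: 5.
The claim requires 5 − 1 (= 4) to equal 4, which holds.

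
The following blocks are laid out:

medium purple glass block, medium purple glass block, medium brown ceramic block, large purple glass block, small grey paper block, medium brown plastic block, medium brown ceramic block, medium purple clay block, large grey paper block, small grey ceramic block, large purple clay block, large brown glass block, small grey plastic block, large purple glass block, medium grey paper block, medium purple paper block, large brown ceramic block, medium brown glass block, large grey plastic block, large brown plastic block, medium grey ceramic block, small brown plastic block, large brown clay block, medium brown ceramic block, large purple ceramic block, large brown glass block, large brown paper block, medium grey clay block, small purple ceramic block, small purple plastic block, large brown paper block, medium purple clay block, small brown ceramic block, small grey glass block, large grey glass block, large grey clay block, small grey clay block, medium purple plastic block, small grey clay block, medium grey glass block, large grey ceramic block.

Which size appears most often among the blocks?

large

Counts by size: large 16, medium 15, small 10.
The maximum is 16, held uniquely by large.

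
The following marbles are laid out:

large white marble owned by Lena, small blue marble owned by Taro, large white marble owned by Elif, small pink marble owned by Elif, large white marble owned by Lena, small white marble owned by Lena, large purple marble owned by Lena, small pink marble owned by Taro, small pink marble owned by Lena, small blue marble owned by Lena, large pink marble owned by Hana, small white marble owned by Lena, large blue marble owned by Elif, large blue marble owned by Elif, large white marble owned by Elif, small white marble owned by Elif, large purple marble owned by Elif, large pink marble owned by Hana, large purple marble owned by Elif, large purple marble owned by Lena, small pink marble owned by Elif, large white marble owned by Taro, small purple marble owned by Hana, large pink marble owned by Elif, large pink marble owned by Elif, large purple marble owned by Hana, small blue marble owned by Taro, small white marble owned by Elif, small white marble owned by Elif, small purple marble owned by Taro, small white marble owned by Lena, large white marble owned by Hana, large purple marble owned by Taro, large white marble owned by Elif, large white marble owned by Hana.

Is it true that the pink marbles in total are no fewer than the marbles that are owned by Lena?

There are 8 pink marbles.
Count of marbles owned by Lena: 9.
The claim requires 8 ≥ 9, which does not hold.

False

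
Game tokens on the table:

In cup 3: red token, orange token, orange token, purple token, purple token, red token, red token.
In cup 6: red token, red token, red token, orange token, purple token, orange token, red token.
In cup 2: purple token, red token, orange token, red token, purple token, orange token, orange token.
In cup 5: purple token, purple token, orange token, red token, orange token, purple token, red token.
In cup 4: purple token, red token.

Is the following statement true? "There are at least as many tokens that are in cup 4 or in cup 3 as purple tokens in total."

True

There are 9 tokens in cup 4 or in cup 3.
There are 9 purple tokens.
The claim requires 9 ≥ 9, which holds.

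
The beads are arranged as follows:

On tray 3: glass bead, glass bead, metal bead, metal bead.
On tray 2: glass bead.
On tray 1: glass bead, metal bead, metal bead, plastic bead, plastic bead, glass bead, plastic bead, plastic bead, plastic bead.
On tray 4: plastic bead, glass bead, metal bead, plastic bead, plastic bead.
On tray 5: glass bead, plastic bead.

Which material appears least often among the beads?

metal

Counts by material: plastic 9, glass 7, metal 5.
The minimum is 5, held uniquely by metal.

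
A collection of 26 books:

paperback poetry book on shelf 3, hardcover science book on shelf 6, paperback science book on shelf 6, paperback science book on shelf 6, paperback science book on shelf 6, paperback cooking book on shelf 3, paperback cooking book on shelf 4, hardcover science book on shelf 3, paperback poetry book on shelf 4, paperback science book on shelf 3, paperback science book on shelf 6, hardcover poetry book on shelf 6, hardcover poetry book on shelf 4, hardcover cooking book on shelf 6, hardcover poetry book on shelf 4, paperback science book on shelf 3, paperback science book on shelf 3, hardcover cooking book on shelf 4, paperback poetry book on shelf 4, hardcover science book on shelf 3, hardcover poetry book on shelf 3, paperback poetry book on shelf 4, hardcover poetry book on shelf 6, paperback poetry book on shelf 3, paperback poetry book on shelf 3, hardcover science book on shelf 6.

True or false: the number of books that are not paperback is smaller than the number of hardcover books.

False

|books that are not paperback| = 11.
|hardcover books| = 11.
The claim requires 11 < 11, which does not hold.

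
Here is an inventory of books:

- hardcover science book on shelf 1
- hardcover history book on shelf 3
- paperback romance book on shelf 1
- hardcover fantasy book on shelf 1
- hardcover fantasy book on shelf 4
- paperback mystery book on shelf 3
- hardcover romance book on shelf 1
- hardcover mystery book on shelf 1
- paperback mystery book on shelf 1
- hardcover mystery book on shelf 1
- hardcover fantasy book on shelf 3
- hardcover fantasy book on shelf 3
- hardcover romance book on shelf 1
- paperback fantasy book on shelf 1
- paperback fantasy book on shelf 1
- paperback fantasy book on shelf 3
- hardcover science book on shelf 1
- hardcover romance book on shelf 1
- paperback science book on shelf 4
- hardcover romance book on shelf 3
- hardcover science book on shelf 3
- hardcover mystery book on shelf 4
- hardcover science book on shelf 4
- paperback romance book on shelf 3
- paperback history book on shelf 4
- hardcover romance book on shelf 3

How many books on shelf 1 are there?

12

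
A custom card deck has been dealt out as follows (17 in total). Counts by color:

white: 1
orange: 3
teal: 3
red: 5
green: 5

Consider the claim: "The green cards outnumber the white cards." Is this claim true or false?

True

|green cards| = 5.
|white cards| = 1.
The claim requires 5 > 1, which holds.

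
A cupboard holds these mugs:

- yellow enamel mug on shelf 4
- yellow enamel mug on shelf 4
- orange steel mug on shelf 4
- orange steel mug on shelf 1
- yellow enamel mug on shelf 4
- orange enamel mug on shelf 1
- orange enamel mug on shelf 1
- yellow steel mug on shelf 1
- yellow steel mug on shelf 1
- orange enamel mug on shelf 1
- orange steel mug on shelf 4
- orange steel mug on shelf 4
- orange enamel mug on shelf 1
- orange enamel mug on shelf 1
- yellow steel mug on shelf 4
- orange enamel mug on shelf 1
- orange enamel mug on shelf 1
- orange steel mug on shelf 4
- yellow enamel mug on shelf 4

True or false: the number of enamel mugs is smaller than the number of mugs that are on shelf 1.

There are 11 enamel mugs.
There are 10 mugs on shelf 1.
The claim requires 11 < 10, which does not hold.

False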